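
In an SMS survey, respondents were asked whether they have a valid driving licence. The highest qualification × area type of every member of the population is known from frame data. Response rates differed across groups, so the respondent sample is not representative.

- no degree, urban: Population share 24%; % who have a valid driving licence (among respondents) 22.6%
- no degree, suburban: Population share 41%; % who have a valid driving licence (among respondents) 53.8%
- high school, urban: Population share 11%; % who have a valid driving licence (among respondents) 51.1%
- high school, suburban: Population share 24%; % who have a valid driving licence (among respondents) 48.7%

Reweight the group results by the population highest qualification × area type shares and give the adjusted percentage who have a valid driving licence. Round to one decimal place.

Each cell contributes population-share × respondent value:
  no degree, urban: 0.24 × 22.6 = 5.424
  no degree, suburban: 0.41 × 53.8 = 22.058
  high school, urban: 0.11 × 51.1 = 5.621
  high school, suburban: 0.24 × 48.7 = 11.688
Post-stratified estimate = 44.791 → 44.8%.

44.8%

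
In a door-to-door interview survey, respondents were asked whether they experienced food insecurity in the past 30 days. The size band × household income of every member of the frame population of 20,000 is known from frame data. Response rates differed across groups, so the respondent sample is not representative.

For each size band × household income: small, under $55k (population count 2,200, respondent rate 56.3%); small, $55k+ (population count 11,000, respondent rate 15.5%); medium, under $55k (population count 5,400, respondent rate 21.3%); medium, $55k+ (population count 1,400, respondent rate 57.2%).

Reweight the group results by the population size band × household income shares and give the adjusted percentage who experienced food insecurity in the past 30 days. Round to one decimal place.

24.5%

Reweight to the known size band × household income distribution:
  small, under $55k: (2,200/20,000) × 56.3 = 6.193
  small, $55k+: (11,000/20,000) × 15.5 = 8.525
  medium, under $55k: (5,400/20,000) × 21.3 = 5.751
  medium, $55k+: (1,400/20,000) × 57.2 = 4.004
Post-stratified estimate = 24.473 → 24.5%.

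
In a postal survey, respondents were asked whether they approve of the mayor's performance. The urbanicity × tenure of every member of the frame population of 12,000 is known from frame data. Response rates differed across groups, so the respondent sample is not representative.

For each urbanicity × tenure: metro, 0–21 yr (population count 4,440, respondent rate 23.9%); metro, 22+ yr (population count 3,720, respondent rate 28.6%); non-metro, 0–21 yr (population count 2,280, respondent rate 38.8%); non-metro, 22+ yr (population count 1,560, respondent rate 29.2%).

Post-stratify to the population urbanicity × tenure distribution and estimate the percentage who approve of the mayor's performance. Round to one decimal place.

28.9%

Each cell contributes population-share × respondent value:
  metro, 0–21 yr: (4,440/12,000) × 23.9 = 8.843
  metro, 22+ yr: (3,720/12,000) × 28.6 = 8.866
  non-metro, 0–21 yr: (2,280/12,000) × 38.8 = 7.372
  non-metro, 22+ yr: (1,560/12,000) × 29.2 = 3.796
Post-stratified estimate = 28.877 → 28.9%.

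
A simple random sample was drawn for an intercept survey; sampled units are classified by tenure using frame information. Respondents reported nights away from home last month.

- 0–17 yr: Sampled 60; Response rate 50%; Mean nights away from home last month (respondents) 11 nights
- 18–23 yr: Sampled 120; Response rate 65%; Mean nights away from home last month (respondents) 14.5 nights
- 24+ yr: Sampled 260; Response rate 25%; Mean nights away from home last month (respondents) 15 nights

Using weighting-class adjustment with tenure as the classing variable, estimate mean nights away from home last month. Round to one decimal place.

Inverse-response-rate weighting restores each class to its sampled count, so class totals weight by n_sampled:
  0–17 yr: 60 × 11 = 660
  18–23 yr: 120 × 14.5 = 1740
  24+ yr: 260 × 15 = 3900
Adjusted estimate = 6300 / 440 = 14.3182 → 14.3.

14.3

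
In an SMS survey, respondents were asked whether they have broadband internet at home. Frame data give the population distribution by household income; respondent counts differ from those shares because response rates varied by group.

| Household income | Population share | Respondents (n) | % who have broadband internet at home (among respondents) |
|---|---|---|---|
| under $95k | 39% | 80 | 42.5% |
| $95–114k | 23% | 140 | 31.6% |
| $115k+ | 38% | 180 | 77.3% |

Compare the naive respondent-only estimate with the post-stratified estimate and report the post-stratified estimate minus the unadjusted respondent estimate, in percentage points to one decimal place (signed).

-1.1 percentage points

Unadjusted (pooled respondent) estimate weights by respondent counts:
  (80/400)×42.5 + (140/400)×31.6 + (180/400)×77.3 = 54.345%
Post-stratified estimate weights by population shares:
  0.39×42.5 + 0.23×31.6 + 0.38×77.3 = 53.217%
Difference = 53.217 − 54.345 = -1.128 pp.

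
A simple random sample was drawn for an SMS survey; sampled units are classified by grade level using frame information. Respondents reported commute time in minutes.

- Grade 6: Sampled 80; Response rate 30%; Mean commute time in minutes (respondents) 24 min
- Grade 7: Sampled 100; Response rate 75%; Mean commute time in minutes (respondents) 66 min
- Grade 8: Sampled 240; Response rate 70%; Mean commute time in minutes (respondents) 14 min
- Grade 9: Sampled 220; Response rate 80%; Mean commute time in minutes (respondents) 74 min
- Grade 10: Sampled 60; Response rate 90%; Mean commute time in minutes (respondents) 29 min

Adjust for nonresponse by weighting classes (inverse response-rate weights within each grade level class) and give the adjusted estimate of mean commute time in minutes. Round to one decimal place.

42.7

Inverse-response-rate weighting restores each class to its sampled count, so class totals weight by n_sampled:
  Grade 6: 80 × 24 = 1920
  Grade 7: 100 × 66 = 6600
  Grade 8: 240 × 14 = 3360
  Grade 9: 220 × 74 = 16,280
  Grade 10: 60 × 29 = 1740
Adjusted estimate = 29,900 / 700 = 42.7143 → 42.7.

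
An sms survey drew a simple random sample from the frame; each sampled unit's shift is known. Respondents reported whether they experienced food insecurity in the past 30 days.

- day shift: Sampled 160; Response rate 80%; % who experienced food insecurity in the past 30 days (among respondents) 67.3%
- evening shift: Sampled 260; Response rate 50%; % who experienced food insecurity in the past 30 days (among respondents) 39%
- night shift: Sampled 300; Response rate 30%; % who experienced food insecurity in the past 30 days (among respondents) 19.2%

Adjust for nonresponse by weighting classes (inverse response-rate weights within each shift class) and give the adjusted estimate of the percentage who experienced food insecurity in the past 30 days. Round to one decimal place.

Weighting each respondent by the inverse class response rate inflates each class back to its sampled size, so the class weight is n_sampled:
  day shift: 160 × 67.3 = 10,768
  evening shift: 260 × 39 = 10,140
  night shift: 300 × 19.2 = 5760
Adjusted estimate = 26,668 / 720 = 37.0389 → 37.0%.

37.0%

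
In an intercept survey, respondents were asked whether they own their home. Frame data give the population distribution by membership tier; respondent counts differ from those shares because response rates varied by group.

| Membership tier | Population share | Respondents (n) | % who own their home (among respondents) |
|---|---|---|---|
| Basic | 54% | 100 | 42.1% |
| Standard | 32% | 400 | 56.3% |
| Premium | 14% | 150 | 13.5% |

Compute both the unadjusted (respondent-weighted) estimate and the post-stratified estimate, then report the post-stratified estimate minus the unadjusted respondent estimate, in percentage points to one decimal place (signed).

-1.6 percentage points

Unadjusted (pooled respondent) estimate weights by respondent counts:
  (100/650)×42.1 + (400/650)×56.3 + (150/650)×13.5 = 44.2385%
Post-stratifying to population shares instead:
  0.54×42.1 + 0.32×56.3 + 0.14×13.5 = 42.64%
Difference = 42.64 − 44.2385 = -1.5985 pp.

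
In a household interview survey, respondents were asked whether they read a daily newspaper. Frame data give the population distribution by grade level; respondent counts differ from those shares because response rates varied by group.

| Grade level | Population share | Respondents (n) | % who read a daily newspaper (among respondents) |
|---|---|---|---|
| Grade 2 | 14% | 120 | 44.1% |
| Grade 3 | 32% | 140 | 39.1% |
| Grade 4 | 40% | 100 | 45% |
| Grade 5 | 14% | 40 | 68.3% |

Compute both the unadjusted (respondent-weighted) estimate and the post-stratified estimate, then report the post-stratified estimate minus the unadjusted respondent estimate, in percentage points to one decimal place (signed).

Without adjustment, the pooled respondent share is:
  (120/400)×44.1 + (140/400)×39.1 + (100/400)×45 + (40/400)×68.3 = 44.995%
Post-stratifying to population shares instead:
  0.14×44.1 + 0.32×39.1 + 0.4×45 + 0.14×68.3 = 46.248%
Difference = 46.248 − 44.995 = 1.253 pp.

+1.3 percentage points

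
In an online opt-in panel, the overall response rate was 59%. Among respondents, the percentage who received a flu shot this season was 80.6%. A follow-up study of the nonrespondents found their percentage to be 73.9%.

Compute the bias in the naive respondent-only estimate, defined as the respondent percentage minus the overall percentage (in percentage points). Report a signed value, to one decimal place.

Nonresponse fraction = 1 − 0.59 = 0.41.
Bias = (nonresponse fraction) × (respondent percentage − nonrespondent percentage)
     = 0.41 × (80.6 − 73.9) = 0.41 × 6.7 = 2.747.

+2.7 percentage points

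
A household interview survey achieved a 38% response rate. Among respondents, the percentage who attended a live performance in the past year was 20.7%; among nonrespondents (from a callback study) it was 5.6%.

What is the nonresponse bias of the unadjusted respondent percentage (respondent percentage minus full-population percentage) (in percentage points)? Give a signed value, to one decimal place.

+9.4 percentage points

Nonresponse fraction = 1 − 0.38 = 0.62.
Bias = (nonresponse fraction) × (respondent percentage − nonrespondent percentage)
     = 0.62 × (20.7 − 5.6) = 0.62 × 15.1 = 9.362.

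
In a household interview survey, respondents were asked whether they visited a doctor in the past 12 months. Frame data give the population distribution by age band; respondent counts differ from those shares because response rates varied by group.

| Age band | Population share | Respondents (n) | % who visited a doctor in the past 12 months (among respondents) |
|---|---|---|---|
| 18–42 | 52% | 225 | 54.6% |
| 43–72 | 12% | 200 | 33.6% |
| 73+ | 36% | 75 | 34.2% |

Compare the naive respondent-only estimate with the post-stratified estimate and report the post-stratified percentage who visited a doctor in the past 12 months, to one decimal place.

Without adjustment, the pooled respondent share is:
  (225/500)×54.6 + (200/500)×33.6 + (75/500)×34.2 = 43.14%
Post-stratifying to population shares instead:
  0.52×54.6 + 0.12×33.6 + 0.36×34.2 = 44.736%

44.7%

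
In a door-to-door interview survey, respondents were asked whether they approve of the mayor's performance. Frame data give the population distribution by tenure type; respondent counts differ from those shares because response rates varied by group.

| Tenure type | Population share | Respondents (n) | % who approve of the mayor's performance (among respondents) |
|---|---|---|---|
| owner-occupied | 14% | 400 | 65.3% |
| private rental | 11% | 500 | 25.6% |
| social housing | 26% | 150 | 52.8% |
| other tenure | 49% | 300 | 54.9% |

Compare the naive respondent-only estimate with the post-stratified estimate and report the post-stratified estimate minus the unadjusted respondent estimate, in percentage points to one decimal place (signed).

Unadjusted (pooled respondent) estimate weights by respondent counts:
  (400/1350)×65.3 + (500/1350)×25.6 + (150/1350)×52.8 + (300/1350)×54.9 = 46.8963%
Reweighting by population tenure type shares:
  0.14×65.3 + 0.11×25.6 + 0.26×52.8 + 0.49×54.9 = 52.587%
Difference = 52.587 − 46.8963 = 5.6907 pp.

+5.7 percentage points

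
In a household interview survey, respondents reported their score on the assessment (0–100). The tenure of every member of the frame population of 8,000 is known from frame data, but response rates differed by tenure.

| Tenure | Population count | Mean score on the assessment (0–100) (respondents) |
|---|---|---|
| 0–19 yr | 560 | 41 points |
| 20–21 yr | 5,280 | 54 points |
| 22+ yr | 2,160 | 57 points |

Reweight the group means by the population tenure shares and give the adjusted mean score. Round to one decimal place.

Reweight to the known tenure distribution:
  0–19 yr: (560/8,000) × 41 = 2.87
  20–21 yr: (5,280/8,000) × 54 = 35.64
  22+ yr: (2,160/8,000) × 57 = 15.39
Post-stratified estimate = 53.9 → 53.9.

53.9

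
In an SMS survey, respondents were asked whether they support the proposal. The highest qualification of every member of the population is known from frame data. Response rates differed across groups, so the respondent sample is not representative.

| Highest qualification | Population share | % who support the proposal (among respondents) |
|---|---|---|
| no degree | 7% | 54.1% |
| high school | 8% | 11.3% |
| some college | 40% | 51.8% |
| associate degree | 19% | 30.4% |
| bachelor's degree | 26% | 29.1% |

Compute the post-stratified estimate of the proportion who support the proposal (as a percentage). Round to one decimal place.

38.8%

Post-stratification weights by population share, not respondent share:
  no degree: 0.07 × 54.1 = 3.787
  high school: 0.08 × 11.3 = 0.904
  some college: 0.4 × 51.8 = 20.72
  associate degree: 0.19 × 30.4 = 5.776
  bachelor's degree: 0.26 × 29.1 = 7.566
Post-stratified estimate = 38.753 → 38.8%.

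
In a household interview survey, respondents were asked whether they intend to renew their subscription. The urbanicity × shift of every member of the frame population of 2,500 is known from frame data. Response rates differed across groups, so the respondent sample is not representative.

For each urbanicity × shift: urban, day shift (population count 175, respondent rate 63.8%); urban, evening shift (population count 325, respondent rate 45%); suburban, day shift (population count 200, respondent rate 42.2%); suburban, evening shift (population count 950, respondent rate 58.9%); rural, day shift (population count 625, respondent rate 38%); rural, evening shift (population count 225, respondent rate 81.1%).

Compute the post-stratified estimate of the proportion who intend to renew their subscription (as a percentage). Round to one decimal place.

52.9%

Reweight to the known urbanicity × shift distribution:
  urban, day shift: (175/2,500) × 63.8 = 4.466
  urban, evening shift: (325/2,500) × 45 = 5.85
  suburban, day shift: (200/2,500) × 42.2 = 3.376
  suburban, evening shift: (950/2,500) × 58.9 = 22.382
  rural, day shift: (625/2,500) × 38 = 9.5
  rural, evening shift: (225/2,500) × 81.1 = 7.299
Post-stratified estimate = 52.873 → 52.9%.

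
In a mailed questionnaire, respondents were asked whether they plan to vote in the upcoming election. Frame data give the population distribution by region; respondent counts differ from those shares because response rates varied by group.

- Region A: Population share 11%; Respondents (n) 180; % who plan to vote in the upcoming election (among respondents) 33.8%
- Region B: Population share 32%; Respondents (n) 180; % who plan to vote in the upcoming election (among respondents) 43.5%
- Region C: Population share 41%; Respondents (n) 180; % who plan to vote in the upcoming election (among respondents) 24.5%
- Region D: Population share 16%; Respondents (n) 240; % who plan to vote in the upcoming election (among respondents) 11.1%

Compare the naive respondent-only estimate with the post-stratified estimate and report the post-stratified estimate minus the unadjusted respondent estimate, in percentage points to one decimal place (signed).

Naive respondent-only estimate (weights = respondent counts):
  (180/780)×33.8 + (180/780)×43.5 + (180/780)×24.5 + (240/780)×11.1 = 26.9077%
Reweighting by population region shares:
  0.11×33.8 + 0.32×43.5 + 0.41×24.5 + 0.16×11.1 = 29.459%
Difference = 29.459 − 26.9077 = 2.5513 pp.

+2.6 percentage points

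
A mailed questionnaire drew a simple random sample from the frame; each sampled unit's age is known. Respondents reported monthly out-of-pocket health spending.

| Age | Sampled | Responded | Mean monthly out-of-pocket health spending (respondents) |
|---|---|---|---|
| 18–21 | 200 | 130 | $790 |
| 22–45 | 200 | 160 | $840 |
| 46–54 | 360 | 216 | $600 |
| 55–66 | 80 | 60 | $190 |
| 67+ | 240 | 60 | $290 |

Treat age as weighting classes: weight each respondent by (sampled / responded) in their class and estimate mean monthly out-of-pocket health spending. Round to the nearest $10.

$580

Response rates by class: 18–21 130/200 = 65%, 22–45 160/200 = 80%, 46–54 216/360 = 60%, 55–66 60/80 = 75%, 67+ 60/240 = 25%.
With weight = n_sampled/n_responded per class, the weighted class total is n_sampled:
  18–21: 200 × 790 = 158,000
  22–45: 200 × 840 = 168,000
  46–54: 360 × 600 = 216,000
  55–66: 80 × 190 = 15,200
  67+: 240 × 290 = 69,600
Adjusted estimate = 626,800 / 1,080 = 580.37 → $580.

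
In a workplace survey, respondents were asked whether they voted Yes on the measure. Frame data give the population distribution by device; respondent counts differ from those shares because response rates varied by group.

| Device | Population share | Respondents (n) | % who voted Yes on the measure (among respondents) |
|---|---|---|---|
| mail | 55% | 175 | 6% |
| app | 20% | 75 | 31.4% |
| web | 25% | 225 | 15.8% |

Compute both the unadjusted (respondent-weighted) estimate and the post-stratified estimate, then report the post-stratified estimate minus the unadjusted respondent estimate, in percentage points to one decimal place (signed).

Unadjusted (pooled respondent) estimate weights by respondent counts:
  (175/475)×6 + (75/475)×31.4 + (225/475)×15.8 = 14.6526%
Reweighting by population device shares:
  0.55×6 + 0.2×31.4 + 0.25×15.8 = 13.53%
Difference = 13.53 − 14.6526 = -1.1226 pp.

-1.1 percentage points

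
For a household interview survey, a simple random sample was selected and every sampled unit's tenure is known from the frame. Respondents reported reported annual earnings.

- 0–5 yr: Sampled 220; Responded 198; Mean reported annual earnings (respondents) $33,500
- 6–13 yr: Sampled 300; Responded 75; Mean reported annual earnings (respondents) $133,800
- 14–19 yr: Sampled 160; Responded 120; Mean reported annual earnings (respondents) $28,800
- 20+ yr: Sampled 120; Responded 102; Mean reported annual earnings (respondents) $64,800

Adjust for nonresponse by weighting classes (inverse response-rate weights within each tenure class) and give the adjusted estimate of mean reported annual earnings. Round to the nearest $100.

$74,900

Response rates by class: 0–5 yr 198/220 = 90%, 6–13 yr 75/300 = 25%, 14–19 yr 120/160 = 75%, 20+ yr 102/120 = 85%.
Inverse-response-rate weighting restores each class to its sampled count, so class totals weight by n_sampled:
  0–5 yr: 220 × 33,500 = 7,370,000
  6–13 yr: 300 × 133,800 = 40,140,000
  14–19 yr: 160 × 28,800 = 4,608,000
  20+ yr: 120 × 64,800 = 7,776,000
Adjusted estimate = 59,894,000 / 800 = 74867.5 → $74,900.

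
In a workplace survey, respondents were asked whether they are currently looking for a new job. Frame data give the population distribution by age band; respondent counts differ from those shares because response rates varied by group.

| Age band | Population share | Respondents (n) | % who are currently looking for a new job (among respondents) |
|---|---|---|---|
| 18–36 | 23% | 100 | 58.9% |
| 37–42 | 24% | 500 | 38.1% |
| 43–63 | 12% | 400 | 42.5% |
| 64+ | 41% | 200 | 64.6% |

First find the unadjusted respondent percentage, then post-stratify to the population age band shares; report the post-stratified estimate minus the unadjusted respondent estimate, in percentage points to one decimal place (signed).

+8.6 percentage points

Naive respondent-only estimate (weights = respondent counts):
  (100/1200)×58.9 + (500/1200)×38.1 + (400/1200)×42.5 + (200/1200)×64.6 = 45.7167%
Post-stratifying to population shares instead:
  0.23×58.9 + 0.24×38.1 + 0.12×42.5 + 0.41×64.6 = 54.277%
Difference = 54.277 − 45.7167 = 8.5603 pp.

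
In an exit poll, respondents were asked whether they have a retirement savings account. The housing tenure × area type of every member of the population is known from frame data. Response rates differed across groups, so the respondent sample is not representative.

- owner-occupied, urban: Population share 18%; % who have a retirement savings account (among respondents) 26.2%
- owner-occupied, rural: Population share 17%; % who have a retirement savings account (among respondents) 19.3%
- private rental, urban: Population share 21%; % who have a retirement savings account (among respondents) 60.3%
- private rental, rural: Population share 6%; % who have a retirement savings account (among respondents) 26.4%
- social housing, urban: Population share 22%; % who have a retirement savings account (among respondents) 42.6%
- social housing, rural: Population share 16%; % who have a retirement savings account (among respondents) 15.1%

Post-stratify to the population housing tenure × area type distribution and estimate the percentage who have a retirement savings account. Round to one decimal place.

34.0%

Each cell contributes population-share × respondent value:
  owner-occupied, urban: 0.18 × 26.2 = 4.716
  owner-occupied, rural: 0.17 × 19.3 = 3.281
  private rental, urban: 0.21 × 60.3 = 12.663
  private rental, rural: 0.06 × 26.4 = 1.584
  social housing, urban: 0.22 × 42.6 = 9.372
  social housing, rural: 0.16 × 15.1 = 2.416
Post-stratified estimate = 34.032 → 34.0%.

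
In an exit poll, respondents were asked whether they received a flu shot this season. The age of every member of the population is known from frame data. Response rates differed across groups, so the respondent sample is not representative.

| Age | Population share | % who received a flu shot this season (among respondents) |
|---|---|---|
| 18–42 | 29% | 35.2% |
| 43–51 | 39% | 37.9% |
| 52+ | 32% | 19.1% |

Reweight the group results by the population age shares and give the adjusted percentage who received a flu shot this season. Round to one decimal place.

31.1%

Reweight to the known age distribution:
  18–42: 0.29 × 35.2 = 10.208
  43–51: 0.39 × 37.9 = 14.781
  52+: 0.32 × 19.1 = 6.112
Post-stratified estimate = 31.101 → 31.1%.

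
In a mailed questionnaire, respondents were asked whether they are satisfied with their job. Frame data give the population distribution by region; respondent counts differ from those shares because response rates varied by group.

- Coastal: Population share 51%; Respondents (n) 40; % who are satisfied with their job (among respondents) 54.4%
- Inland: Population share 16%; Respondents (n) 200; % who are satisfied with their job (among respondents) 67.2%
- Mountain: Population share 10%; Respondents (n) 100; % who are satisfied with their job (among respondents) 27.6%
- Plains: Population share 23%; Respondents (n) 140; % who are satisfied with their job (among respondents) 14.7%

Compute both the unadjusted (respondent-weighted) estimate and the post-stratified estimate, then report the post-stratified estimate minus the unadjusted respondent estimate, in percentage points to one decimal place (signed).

+2.1 percentage points

Unadjusted (pooled respondent) estimate weights by respondent counts:
  (40/480)×54.4 + (200/480)×67.2 + (100/480)×27.6 + (140/480)×14.7 = 42.5708%
Reweighting by population region shares:
  0.51×54.4 + 0.16×67.2 + 0.1×27.6 + 0.23×14.7 = 44.637%
Difference = 44.637 − 42.5708 = 2.0662 pp.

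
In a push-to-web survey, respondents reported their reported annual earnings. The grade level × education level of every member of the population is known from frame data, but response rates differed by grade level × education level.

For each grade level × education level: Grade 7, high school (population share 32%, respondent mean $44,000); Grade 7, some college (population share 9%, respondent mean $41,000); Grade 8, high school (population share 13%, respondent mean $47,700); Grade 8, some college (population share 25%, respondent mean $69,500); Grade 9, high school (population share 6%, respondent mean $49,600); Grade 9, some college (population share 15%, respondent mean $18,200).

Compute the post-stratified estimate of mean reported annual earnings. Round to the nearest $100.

$47,100

Reweight to the known grade level × education level distribution:
  Grade 7, high school: 0.32 × 44,000 = 14,080
  Grade 7, some college: 0.09 × 41,000 = 3690
  Grade 8, high school: 0.13 × 47,700 = 6201
  Grade 8, some college: 0.25 × 69,500 = 17,375
  Grade 9, high school: 0.06 × 49,600 = 2976
  Grade 9, some college: 0.15 × 18,200 = 2730
Post-stratified estimate = 47,052 → $47,100.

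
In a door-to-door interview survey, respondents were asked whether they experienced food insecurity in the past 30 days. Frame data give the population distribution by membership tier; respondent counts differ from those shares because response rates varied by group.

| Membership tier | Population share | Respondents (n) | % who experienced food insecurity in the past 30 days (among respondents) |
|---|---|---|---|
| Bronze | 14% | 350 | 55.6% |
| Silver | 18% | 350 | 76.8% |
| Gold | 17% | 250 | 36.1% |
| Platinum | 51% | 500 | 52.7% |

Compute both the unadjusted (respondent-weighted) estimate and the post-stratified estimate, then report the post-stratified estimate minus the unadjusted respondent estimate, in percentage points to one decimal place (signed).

-1.7 percentage points

Unadjusted (pooled respondent) estimate weights by respondent counts:
  (350/1450)×55.6 + (350/1450)×76.8 + (250/1450)×36.1 + (500/1450)×52.7 = 56.3552%
Post-stratifying to population shares instead:
  0.14×55.6 + 0.18×76.8 + 0.17×36.1 + 0.51×52.7 = 54.622%
Difference = 54.622 − 56.3552 = -1.7332 pp.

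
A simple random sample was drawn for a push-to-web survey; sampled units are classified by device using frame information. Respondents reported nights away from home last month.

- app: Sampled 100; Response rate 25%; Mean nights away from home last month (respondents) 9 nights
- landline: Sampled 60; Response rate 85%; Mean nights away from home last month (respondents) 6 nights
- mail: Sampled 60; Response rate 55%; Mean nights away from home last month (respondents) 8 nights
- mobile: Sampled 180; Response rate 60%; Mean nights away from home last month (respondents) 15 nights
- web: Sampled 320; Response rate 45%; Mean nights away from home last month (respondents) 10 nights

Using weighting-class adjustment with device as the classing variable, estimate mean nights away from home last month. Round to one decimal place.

10.6

With weight = n_sampled/n_responded per class, the weighted class total is n_sampled:
  app: 100 × 9 = 900
  landline: 60 × 6 = 360
  mail: 60 × 8 = 480
  mobile: 180 × 15 = 2700
  web: 320 × 10 = 3200
Adjusted estimate = 7640 / 720 = 10.6111 → 10.6.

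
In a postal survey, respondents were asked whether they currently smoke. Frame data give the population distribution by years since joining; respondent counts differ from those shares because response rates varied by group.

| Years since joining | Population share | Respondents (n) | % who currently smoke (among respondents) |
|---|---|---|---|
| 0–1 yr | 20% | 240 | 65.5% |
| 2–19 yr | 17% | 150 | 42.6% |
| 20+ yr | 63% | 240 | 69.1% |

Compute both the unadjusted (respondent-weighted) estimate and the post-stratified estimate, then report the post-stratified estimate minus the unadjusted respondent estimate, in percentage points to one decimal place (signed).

Naive respondent-only estimate (weights = respondent counts):
  (240/630)×65.5 + (150/630)×42.6 + (240/630)×69.1 = 61.419%
Post-stratifying to population shares instead:
  0.2×65.5 + 0.17×42.6 + 0.63×69.1 = 63.875%
Difference = 63.875 − 61.419 = 2.456 pp.

+2.5 percentage points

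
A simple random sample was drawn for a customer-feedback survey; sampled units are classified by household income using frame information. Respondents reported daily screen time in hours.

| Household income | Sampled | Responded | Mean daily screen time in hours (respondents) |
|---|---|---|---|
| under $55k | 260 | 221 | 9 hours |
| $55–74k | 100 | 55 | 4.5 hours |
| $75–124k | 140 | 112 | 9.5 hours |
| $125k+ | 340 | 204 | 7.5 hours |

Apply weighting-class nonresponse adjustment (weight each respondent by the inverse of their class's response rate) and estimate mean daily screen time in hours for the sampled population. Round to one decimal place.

7.9

Class response rates: under $55k 221/260 = 85%, $55–74k 55/100 = 55%, $75–124k 112/140 = 80%, $125k+ 204/340 = 60%.
Inverse-response-rate weighting restores each class to its sampled count, so class totals weight by n_sampled:
  under $55k: 260 × 9 = 2340
  $55–74k: 100 × 4.5 = 450
  $75–124k: 140 × 9.5 = 1330
  $125k+: 340 × 7.5 = 2550
Adjusted estimate = 6670 / 840 = 7.94048 → 7.9.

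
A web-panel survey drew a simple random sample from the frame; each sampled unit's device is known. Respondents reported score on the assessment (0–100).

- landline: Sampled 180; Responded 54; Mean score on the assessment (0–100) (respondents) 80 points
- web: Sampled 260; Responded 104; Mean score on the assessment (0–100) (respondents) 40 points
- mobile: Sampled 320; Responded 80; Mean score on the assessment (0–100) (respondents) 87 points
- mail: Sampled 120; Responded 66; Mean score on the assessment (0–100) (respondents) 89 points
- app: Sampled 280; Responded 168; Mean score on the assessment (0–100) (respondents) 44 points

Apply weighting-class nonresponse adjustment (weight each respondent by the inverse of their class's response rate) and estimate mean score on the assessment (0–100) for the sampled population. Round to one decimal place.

Response rates by class: landline 54/180 = 30%, web 104/260 = 40%, mobile 80/320 = 25%, mail 66/120 = 55%, app 168/280 = 60%.
Inverse-response-rate weighting restores each class to its sampled count, so class totals weight by n_sampled:
  landline: 180 × 80 = 14,400
  web: 260 × 40 = 10,400
  mobile: 320 × 87 = 27,840
  mail: 120 × 89 = 10,680
  app: 280 × 44 = 12,320
Adjusted estimate = 75,640 / 1,160 = 65.2069 → 65.2.

65.2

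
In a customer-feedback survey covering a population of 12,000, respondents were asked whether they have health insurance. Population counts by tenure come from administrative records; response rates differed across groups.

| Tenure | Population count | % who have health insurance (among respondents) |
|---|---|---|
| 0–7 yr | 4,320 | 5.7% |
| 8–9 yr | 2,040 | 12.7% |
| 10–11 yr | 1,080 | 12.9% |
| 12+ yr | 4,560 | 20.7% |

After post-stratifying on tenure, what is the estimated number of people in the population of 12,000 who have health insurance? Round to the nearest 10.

Estimated count per cell = population count × respondent percentage:
  0–7 yr: 4,320 × 5.7% = 246.24
  8–9 yr: 2,040 × 12.7% = 259.08
  10–11 yr: 1,080 × 12.9% = 139.32
  12+ yr: 4,560 × 20.7% = 943.92
Estimated total = 1588.56 → 1,590.

1,590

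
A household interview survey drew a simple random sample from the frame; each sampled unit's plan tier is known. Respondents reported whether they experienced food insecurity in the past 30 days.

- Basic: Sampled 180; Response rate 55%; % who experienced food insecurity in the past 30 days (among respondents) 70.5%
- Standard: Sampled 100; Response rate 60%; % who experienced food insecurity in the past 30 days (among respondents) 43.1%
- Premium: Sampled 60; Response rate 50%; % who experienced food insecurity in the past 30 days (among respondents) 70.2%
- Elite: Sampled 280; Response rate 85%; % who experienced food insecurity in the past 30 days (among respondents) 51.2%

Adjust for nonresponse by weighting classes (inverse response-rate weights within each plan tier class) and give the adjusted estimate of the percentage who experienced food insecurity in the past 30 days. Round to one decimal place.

With weight = n_sampled/n_responded per class, the weighted class total is n_sampled:
  Basic: 180 × 70.5 = 12,690
  Standard: 100 × 43.1 = 4310
  Premium: 60 × 70.2 = 4212
  Elite: 280 × 51.2 = 14,336
Adjusted estimate = 35,548 / 620 = 57.3355 → 57.3%.

57.3%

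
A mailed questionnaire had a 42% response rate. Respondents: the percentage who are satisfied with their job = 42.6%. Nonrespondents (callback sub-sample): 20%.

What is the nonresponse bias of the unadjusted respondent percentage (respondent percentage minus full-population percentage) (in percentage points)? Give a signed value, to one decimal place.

Nonresponse fraction = 1 − 0.42 = 0.58.
Bias = (nonresponse fraction) × (respondent percentage − nonrespondent percentage)
     = 0.58 × (42.6 − 20) = 0.58 × 22.6 = 13.108.

+13.1 percentage points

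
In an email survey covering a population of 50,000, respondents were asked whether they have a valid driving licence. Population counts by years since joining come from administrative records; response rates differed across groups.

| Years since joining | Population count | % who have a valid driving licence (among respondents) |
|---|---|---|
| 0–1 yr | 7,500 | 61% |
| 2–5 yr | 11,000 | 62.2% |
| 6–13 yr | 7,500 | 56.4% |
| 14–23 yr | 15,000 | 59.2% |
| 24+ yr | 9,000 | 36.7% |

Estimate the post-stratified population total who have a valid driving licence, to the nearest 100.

27,800

Apply each group's respondent rate to its population count:
  0–1 yr: 7,500 × 61% = 4575
  2–5 yr: 11,000 × 62.2% = 6842
  6–13 yr: 7,500 × 56.4% = 4230
  14–23 yr: 15,000 × 59.2% = 8880
  24+ yr: 9,000 × 36.7% = 3303
Estimated total = 27,830 → 27,800.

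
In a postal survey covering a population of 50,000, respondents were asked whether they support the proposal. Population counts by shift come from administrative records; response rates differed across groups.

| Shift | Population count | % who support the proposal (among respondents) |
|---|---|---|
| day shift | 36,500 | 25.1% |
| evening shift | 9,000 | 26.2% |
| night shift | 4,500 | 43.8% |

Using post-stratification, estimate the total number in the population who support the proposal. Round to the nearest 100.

13,500

Estimated count per cell = population count × respondent percentage:
  day shift: 36,500 × 25.1% = 9161.5
  evening shift: 9,000 × 26.2% = 2358
  night shift: 4,500 × 43.8% = 1971
Estimated total = 13490.5 → 13,500.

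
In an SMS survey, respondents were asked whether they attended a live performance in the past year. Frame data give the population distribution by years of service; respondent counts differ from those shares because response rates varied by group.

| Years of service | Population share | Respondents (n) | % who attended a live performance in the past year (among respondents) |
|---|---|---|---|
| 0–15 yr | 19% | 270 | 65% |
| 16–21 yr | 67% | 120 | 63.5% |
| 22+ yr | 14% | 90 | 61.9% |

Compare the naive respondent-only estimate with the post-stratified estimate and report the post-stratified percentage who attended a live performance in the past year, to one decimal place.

Unadjusted (pooled respondent) estimate weights by respondent counts:
  (270/480)×65 + (120/480)×63.5 + (90/480)×61.9 = 64.0438%
Reweighting by population years of service shares:
  0.19×65 + 0.67×63.5 + 0.14×61.9 = 63.561%

63.6%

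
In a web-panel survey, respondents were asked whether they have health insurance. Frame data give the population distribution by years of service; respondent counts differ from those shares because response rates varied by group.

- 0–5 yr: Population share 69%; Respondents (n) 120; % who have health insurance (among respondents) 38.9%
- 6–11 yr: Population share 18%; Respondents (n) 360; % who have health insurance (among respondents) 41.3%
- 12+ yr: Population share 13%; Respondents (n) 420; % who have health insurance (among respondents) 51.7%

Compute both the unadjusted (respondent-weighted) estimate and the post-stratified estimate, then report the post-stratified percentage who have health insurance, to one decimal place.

41.0%

Unadjusted (pooled respondent) estimate weights by respondent counts:
  (120/900)×38.9 + (360/900)×41.3 + (420/900)×51.7 = 45.8333%
Post-stratified estimate weights by population shares:
  0.69×38.9 + 0.18×41.3 + 0.13×51.7 = 40.996%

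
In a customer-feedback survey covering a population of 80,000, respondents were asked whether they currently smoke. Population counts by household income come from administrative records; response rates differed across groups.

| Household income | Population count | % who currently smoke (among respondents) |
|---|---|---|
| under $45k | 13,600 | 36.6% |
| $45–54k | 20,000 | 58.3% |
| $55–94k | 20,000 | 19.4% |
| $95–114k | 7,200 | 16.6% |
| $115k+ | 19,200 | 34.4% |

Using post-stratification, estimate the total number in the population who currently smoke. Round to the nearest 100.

28,300

Each cell contributes its population count × the respondent rate:
  under $45k: 13,600 × 36.6% = 4977.6
  $45–54k: 20,000 × 58.3% = 11,660
  $55–94k: 20,000 × 19.4% = 3880
  $95–114k: 7,200 × 16.6% = 1195.2
  $115k+: 19,200 × 34.4% = 6604.8
Estimated total = 28317.6 → 28,300.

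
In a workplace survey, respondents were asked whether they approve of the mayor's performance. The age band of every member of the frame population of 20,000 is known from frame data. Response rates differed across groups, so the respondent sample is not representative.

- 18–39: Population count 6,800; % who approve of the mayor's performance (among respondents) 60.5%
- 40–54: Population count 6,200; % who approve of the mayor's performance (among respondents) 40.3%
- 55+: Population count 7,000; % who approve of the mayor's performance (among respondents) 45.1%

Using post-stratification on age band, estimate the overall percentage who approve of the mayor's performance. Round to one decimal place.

48.8%

Each cell contributes population-share × respondent value:
  18–39: (6,800/20,000) × 60.5 = 20.57
  40–54: (6,200/20,000) × 40.3 = 12.493
  55+: (7,000/20,000) × 45.1 = 15.785
Post-stratified estimate = 48.848 → 48.8%.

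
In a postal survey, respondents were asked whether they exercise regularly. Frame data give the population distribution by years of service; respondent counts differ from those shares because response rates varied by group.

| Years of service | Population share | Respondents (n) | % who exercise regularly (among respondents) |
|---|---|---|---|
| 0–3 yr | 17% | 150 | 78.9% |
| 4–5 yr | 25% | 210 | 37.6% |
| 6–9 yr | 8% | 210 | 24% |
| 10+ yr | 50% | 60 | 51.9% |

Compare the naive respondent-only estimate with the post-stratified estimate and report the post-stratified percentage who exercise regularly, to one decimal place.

50.7%

Naive respondent-only estimate (weights = respondent counts):
  (150/630)×78.9 + (210/630)×37.6 + (210/630)×24 + (60/630)×51.9 = 44.2619%
Post-stratifying to population shares instead:
  0.17×78.9 + 0.25×37.6 + 0.08×24 + 0.5×51.9 = 50.683%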